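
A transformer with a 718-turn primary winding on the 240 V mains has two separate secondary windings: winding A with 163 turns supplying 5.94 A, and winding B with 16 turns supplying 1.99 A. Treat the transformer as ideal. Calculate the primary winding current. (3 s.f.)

V_A = 240 × 163/718 = 54.485 V; V_B = 240 × 16/718 = 5.3482 V.
P_out = V_A I_A + V_B I_B = 54.485×5.94 + 5.3482×1.99 = 323.64 + 10.643 = 334.28 W.
Ideal ⇒ P_in = P_out, so I_p = P_out/V_p = 334.28/240 = 1.39 A.

I_p ≈ 1.39 A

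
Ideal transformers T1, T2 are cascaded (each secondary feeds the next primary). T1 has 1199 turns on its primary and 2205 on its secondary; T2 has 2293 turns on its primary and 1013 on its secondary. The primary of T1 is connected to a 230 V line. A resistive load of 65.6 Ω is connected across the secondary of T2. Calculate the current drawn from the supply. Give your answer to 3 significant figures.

I_supply ≈ 2.31 A

Secondary of T1: V = 230.00 × 2205/1199 = 422.98 V.
Secondary of T2: V = 422.98 × 1013/2293 = 186.86 V.
I_load = 186.86/65.6 = 2.8485 A, so P_out = 186.86 × 2.8485 = 532.28 W.
All ideal ⇒ P_in = P_out, so I_supply = 532.28/230 = 2.31 A.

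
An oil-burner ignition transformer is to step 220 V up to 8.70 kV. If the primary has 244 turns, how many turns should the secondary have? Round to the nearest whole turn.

N_s = 9649 turns

N_s/N_p = V_s/V_p, so N_s = 244 × 8700/220 = 9649.1 ≈ 9649 turns.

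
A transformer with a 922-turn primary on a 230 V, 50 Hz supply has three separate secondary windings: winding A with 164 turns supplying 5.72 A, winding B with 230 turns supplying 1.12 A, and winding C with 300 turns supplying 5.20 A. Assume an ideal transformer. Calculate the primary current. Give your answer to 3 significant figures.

I_p ≈ 2.99 A

V_A = 230 × 164/922 = 40.911 V; V_B = 230 × 230/922 = 57.375 V; V_C = 230 × 300/922 = 74.837 V.
P_out = V_A I_A + V_B I_B + V_C I_C = 40.911×5.72 + 57.375×1.12 + 74.837×5.20 = 234.01 + 64.260 + 389.15 = 687.43 W.
Ideal ⇒ P_in = P_out, so I_p = P_out/V_p = 687.43/230 = 2.99 A.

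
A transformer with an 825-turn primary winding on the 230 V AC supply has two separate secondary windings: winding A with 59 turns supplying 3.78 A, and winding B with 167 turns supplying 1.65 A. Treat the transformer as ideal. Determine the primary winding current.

V_A = 230 × 59/825 = 16.448 V; V_B = 230 × 167/825 = 46.558 V.
P_out = V_A I_A + V_B I_B = 16.448×3.78 + 46.558×1.65 = 62.175 + 76.820 = 139.00 W.
Ideal ⇒ P_in = P_out, so I_p = P_out/V_p = 139.00/230 = 0.604 A.

I_p ≈ 0.604 A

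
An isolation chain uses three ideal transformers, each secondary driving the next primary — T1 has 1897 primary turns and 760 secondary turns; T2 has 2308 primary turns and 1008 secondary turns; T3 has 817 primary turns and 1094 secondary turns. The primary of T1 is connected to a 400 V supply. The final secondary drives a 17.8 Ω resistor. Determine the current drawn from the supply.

I_supply ≈ 1.23 A

After T1: V = 400.00 × 760/1897 = 160.25 V.
After T2: V = 160.25 × 1008/2308 = 69.989 V.
After T3: V = 69.989 × 1094/817 = 93.719 V.
I_load = 93.719/17.8 = 5.2651 A, so P_out = 93.719 × 5.2651 = 493.44 W.
All ideal ⇒ P_in = P_out, so I_supply = 493.44/400 = 1.23 A.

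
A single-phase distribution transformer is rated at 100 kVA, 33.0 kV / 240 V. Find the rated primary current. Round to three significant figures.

I_p ≈ 3.03 A

I_p = S/V_p = 100000/33000 = 3.03 A.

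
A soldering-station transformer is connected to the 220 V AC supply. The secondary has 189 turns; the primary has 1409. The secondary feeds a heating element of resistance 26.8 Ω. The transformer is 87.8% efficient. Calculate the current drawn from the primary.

V_s = 220 × 189/1409 = 29.510 V.
I_s = V_s/R = 29.510/26.8 = 1.1011 A.
P_out = V_s I_s = 29.510 × 1.1011 = 32.495 W.
P_in = P_out/η = 32.495/0.878 = 37.010 W.
I_p = P_in/V_p = 37.010/220 = 0.168 A.

I_p ≈ 0.168 A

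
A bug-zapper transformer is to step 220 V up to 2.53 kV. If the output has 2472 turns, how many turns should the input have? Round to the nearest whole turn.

N_in = 215 turns

N_in/N_out = V_in/V_out, so N_in = 2472 × 220/2530 = 215.0 ≈ 215 turns.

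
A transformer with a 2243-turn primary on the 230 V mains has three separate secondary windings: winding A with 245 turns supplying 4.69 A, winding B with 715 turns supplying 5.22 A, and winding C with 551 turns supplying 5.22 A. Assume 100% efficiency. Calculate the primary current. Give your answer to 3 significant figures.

V_A = 230 × 245/2243 = 25.123 V; V_B = 230 × 715/2243 = 73.317 V; V_C = 230 × 551/2243 = 56.500 V.
P_out = V_A I_A + V_B I_B + V_C I_C = 25.123×4.69 + 73.317×5.22 + 56.500×5.22 = 117.83 + 382.71 + 294.93 = 795.47 W.
Ideal ⇒ P_in = P_out, so I_p = P_out/V_p = 795.47/230 = 3.46 A.

I_p ≈ 3.46 A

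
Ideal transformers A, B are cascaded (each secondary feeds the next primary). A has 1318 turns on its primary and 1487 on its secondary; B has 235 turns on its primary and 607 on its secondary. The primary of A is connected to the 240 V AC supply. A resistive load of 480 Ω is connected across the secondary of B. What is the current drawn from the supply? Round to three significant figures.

After A: V = 240.00 × 1487/1318 = 270.77 V.
After B: V = 270.77 × 607/235 = 699.40 V.
I_load = 699.40/480 = 1.4571 A, so P_out = 699.40 × 1.4571 = 1019.1 W.
All ideal ⇒ P_in = P_out, so I_supply = 1019.1/240 = 4.25 A.

I_supply ≈ 4.25 A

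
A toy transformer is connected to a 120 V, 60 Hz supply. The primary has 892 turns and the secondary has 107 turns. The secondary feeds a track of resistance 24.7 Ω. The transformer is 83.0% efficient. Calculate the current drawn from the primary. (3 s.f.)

V_s = 120 × 107/892 = 14.395 V.
I_s = V_s/R = 14.395/24.7 = 0.58278 A.
P_out = V_s I_s = 14.395 × 0.58278 = 8.3889 W.
P_in = P_out/η = 8.3889/0.830 = 10.107 W.
I_p = P_in/V_p = 10.107/120 = 0.0842 A.

I_p ≈ 0.0842 A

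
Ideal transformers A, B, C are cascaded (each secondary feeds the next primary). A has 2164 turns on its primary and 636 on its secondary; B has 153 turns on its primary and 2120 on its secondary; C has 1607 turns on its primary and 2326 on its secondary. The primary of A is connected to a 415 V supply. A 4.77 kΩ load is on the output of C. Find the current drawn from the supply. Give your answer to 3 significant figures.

After A: V = 415.00 × 636/2164 = 121.97 V.
After B: V = 121.97 × 2120/153 = 1690.0 V.
After C: V = 1690.0 × 2326/1607 = 2446.2 V.
I_load = 2446.2/4770 = 0.51282 A, so P_out = 2446.2 × 0.51282 = 1254.5 W.
All ideal ⇒ P_in = P_out, so I_supply = 1254.5/415 = 3.02 A.

I_supply ≈ 3.02 A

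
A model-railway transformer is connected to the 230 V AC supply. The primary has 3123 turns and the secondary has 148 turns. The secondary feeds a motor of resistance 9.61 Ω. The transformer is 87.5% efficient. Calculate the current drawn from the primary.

V_s = 230 × 148/3123 = 10.900 V.
I_s = V_s/R = 10.900/9.61 = 1.1342 A.
P_out = V_s I_s = 10.900 × 1.1342 = 12.363 W.
P_in = P_out/η = 12.363/0.875 = 14.129 W.
I_p = P_in/V_p = 14.129/230 = 0.0614 A.

I_p ≈ 0.0614 A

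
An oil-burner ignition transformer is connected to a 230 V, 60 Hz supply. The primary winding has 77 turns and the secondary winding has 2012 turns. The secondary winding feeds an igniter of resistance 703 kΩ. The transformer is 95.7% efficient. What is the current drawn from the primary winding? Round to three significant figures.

I_p ≈ 0.233 A

V_s = 230 × 2012/77 = 6009.9 V.
I_s = V_s/R = 6009.9/703000 = 0.0085489 A.
P_out = V_s I_s = 6009.9 × 0.0085489 = 51.378 W.
P_in = P_out/η = 51.378/0.957 = 53.686 W.
I_p = P_in/V_p = 53.686/230 = 0.233 A.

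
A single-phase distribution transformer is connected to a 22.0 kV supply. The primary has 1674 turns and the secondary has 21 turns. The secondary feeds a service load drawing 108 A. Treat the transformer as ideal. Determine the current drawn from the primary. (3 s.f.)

For an ideal transformer I_p N_p = I_s N_s, so I_p = 108 × 21/1674 = 1.35 A.

I_p ≈ 1.35 A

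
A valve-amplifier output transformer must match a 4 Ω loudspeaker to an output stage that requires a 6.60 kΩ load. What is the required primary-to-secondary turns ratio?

N_p/N_s ≈ 40.6

Z_p/Z_s = (N_p/N_s)², so N_p/N_s = √(6600/4) = √1650 = 40.6.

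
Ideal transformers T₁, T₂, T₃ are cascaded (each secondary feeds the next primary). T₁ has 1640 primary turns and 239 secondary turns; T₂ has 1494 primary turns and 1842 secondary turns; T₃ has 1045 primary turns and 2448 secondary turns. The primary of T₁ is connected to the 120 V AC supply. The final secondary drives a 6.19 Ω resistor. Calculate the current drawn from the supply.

Secondary of T₁: V = 120.00 × 239/1640 = 17.488 V.
Secondary of T₂: V = 17.488 × 1842/1494 = 21.561 V.
Secondary of T₃: V = 21.561 × 2448/1045 = 50.509 V.
I_load = 50.509/6.19 = 8.1598 A, so P_out = 50.509 × 8.1598 = 412.14 W.
All ideal ⇒ P_in = P_out, so I_supply = 412.14/120 = 3.43 A.

I_supply ≈ 3.43 A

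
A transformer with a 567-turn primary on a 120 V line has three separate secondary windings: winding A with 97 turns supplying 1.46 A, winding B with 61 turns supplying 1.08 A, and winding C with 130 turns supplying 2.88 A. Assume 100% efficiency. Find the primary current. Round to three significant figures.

V_A = 120 × 97/567 = 20.529 V; V_B = 120 × 61/567 = 12.910 V; V_C = 120 × 130/567 = 27.513 V.
P_out = V_A I_A + V_B I_B + V_C I_C = 20.529×1.46 + 12.910×1.08 + 27.513×2.88 = 29.972 + 13.943 + 79.238 = 123.15 W.
Ideal ⇒ P_in = P_out, so I_p = P_out/V_p = 123.15/120 = 1.03 A.

I_p ≈ 1.03 A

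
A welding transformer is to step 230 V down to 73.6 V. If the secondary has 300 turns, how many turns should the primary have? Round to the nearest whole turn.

N_p = 938 turns

N_p/N_s = V_p/V_s, so N_p = 300 × 230/73.6 = 937.5 ≈ 938 turns.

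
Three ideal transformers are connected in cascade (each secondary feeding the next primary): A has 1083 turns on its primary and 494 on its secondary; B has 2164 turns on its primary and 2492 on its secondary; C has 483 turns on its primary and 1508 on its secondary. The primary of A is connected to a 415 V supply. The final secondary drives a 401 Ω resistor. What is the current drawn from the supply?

After A: V = 415.00 × 494/1083 = 189.30 V.
After B: V = 189.30 × 2492/2164 = 217.99 V.
After C: V = 217.99 × 1508/483 = 680.60 V.
I_load = 680.60/401 = 1.6973 A, so P_out = 680.60 × 1.6973 = 1155.2 W.
All ideal ⇒ P_in = P_out, so I_supply = 1155.2/415 = 2.78 A.

I_supply ≈ 2.78 A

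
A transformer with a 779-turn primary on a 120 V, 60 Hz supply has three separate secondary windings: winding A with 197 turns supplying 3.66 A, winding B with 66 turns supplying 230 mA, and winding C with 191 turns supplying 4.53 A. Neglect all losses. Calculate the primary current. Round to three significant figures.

I_p ≈ 2.06 A

V_A = 120 × 197/779 = 30.347 V; V_B = 120 × 66/779 = 10.167 V; V_C = 120 × 191/779 = 29.422 V.
P_out = V_A I_A + V_B I_B + V_C I_C = 30.347×3.66 + 10.167×0.230 + 29.422×4.53 = 111.07 + 2.3384 + 133.28 = 246.69 W.
Ideal ⇒ P_in = P_out, so I_p = P_out/V_p = 246.69/120 = 2.06 A.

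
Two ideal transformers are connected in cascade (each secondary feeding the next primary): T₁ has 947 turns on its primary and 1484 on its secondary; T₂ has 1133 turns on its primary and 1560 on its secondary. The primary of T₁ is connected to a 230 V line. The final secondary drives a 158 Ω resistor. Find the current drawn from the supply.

After T₁: V = 230.00 × 1484/947 = 360.42 V.
After T₂: V = 360.42 × 1560/1133 = 496.26 V.
I_load = 496.26/158 = 3.1409 A, so P_out = 496.26 × 3.1409 = 1558.7 W.
All ideal ⇒ P_in = P_out, so I_supply = 1558.7/230 = 6.78 A.

I_supply ≈ 6.78 A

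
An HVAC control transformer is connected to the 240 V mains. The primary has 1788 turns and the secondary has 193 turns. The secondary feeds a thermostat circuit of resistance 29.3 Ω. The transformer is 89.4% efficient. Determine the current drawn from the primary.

V_s = 240 × 193/1788 = 25.906 V.
I_s = V_s/R = 25.906/29.3 = 0.88417 A.
P_out = V_s I_s = 25.906 × 0.88417 = 22.905 W.
P_in = P_out/η = 22.905/0.894 = 25.621 W.
I_p = P_in/V_p = 25.621/240 = 0.107 A.

I_p ≈ 0.107 A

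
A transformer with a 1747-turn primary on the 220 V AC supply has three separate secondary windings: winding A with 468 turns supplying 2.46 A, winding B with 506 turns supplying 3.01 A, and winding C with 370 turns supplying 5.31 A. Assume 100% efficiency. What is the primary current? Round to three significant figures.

I_p ≈ 2.66 A

V_A = 220 × 468/1747 = 58.935 V; V_B = 220 × 506/1747 = 63.721 V; V_C = 220 × 370/1747 = 46.594 V.
P_out = V_A I_A + V_B I_B + V_C I_C = 58.935×2.46 + 63.721×3.01 + 46.594×5.31 = 144.98 + 191.80 + 247.41 = 584.20 W.
Ideal ⇒ P_in = P_out, so I_p = P_out/V_p = 584.20/220 = 2.66 A.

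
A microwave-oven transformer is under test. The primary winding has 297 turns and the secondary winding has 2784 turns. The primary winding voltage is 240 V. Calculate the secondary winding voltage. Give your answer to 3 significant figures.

V_s ≈ 2250 V

V_s/V_p = N_s/N_p, so V_s = 240 × 2784/297 = 2250 V.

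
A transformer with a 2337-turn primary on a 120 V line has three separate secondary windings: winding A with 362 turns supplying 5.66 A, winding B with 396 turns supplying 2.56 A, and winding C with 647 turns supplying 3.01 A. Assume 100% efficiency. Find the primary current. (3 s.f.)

I_p ≈ 2.14 A

V_A = 120 × 362/2337 = 18.588 V; V_B = 120 × 396/2337 = 20.334 V; V_C = 120 × 647/2337 = 33.222 V.
P_out = V_A I_A + V_B I_B + V_C I_C = 18.588×5.66 + 20.334×2.56 + 33.222×3.01 = 105.21 + 52.054 + 99.998 = 257.26 W.
Ideal ⇒ P_in = P_out, so I_p = P_out/V_p = 257.26/120 = 2.14 A.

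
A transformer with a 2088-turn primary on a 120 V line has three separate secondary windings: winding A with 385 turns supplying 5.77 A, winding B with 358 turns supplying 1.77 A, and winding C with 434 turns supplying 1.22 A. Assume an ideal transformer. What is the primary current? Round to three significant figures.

V_A = 120 × 385/2088 = 22.126 V; V_B = 120 × 358/2088 = 20.575 V; V_C = 120 × 434/2088 = 24.943 V.
P_out = V_A I_A + V_B I_B + V_C I_C = 22.126×5.77 + 20.575×1.77 + 24.943×1.22 = 127.67 + 36.417 + 30.430 = 194.52 W.
Ideal ⇒ P_in = P_out, so I_p = P_out/V_p = 194.52/120 = 1.62 A.

I_p ≈ 1.62 A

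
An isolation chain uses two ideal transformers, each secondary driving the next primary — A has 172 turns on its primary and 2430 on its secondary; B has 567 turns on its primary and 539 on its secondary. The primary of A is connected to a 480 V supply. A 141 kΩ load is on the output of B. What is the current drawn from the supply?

I_supply ≈ 0.614 A

Secondary of A: V = 480.00 × 2430/172 = 6781.4 V.
Secondary of B: V = 6781.4 × 539/567 = 6446.5 V.
I_load = 6446.5/141000 = 0.045720 A, so P_out = 6446.5 × 0.045720 = 294.73 W.
All ideal ⇒ P_in = P_out, so I_supply = 294.73/480 = 0.614 A.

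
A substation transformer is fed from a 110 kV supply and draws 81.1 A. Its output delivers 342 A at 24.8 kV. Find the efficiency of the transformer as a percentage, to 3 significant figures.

P_in = 110000 × 81.1 = 8.92100×10^6 W.
P_out = 24800 × 342 = 8.48160×10^6 W.
η = P_out/P_in = 8.48160×10^6/(8.92100×10^6) = 0.951.

η ≈ 95.1%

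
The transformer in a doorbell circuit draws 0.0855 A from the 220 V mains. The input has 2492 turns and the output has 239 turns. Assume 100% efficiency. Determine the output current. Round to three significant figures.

I_out/I_in = N_in/N_out, so I_out = 0.0855 × 2492/239 = 0.891 A.

I_out ≈ 0.891 A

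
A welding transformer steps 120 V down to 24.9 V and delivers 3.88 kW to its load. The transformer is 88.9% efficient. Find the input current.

I_in ≈ 36.4 A

P_in = P_out/η = 3880/0.889 = 4364.5 W.
I_in = P_in/V_in = 4364.5/120 = 36.4 A.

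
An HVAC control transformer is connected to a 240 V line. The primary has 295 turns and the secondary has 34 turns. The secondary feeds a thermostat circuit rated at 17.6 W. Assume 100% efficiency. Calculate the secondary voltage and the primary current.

V_s ≈ 27.7 V, I_p ≈ 0.0733 A

V_s = V_p × N_s/N_p = 240 × 34/295 = 27.661 V.
I_s = P/V_s = 17.6/27.661 = 0.63627 A.
I_p = I_s × N_s/N_p = 0.63627 × 34/295 = 0.0733 A.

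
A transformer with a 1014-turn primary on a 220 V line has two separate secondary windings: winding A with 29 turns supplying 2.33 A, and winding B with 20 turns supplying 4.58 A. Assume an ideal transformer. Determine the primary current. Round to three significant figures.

V_A = 220 × 29/1014 = 6.2919 V; V_B = 220 × 20/1014 = 4.3393 V.
P_out = V_A I_A + V_B I_B = 6.2919×2.33 + 4.3393×4.58 = 14.660 + 19.874 = 34.534 W.
Ideal ⇒ P_in = P_out, so I_p = P_out/V_p = 34.534/220 = 0.157 A.

I_p ≈ 0.157 A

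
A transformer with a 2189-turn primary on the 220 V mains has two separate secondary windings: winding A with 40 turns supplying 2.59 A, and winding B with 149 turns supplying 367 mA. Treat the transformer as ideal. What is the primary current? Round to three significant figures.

I_p ≈ 0.0723 A

V_A = 220 × 40/2189 = 4.0201 V; V_B = 220 × 149/2189 = 14.975 V.
P_out = V_A I_A + V_B I_B = 4.0201×2.59 + 14.975×0.367 = 10.412 + 5.4958 = 15.908 W.
Ideal ⇒ P_in = P_out, so I_p = P_out/V_p = 15.908/220 = 0.0723 A.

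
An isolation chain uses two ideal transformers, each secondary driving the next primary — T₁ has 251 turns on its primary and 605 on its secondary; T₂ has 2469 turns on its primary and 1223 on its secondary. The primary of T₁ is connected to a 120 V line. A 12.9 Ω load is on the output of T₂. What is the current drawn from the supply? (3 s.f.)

I_supply ≈ 13.3 A

After T₁: V = 120.00 × 605/251 = 289.24 V.
After T₂: V = 289.24 × 1223/2469 = 143.27 V.
I_load = 143.27/12.9 = 11.107 A, so P_out = 143.27 × 11.107 = 1591.3 W.
All ideal ⇒ P_in = P_out, so I_supply = 1591.3/120 = 13.3 A.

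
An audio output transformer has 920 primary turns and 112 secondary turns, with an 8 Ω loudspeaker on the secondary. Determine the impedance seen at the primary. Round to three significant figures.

Z_p ≈ 540 Ω

Z_p = (N_p/N_s)² × Z_s = (920/112)² × 8 = 540 Ω.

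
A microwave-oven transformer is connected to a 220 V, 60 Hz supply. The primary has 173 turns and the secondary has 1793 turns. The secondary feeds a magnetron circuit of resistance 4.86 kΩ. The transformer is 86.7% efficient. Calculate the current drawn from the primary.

V_s = 220 × 1793/173 = 2280.1 V.
I_s = V_s/R = 2280.1/4860 = 0.46916 A.
P_out = V_s I_s = 2280.1 × 0.46916 = 1069.7 W.
P_in = P_out/η = 1069.7/0.867 = 1233.8 W.
I_p = P_in/V_p = 1233.8/220 = 5.61 A.

I_p ≈ 5.61 A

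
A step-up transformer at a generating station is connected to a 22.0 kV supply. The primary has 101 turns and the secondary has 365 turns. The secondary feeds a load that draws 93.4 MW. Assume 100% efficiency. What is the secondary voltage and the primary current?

V_s ≈ 79500 V, I_p ≈ 4250 A

V_s = V_p × N_s/N_p = 22000 × 365/101 = 79505 V.
I_s = P/V_s = 9.34×10^7/79505 = 1174.8 A.
I_p = I_s × N_s/N_p = 1174.8 × 365/101 = 4250 A.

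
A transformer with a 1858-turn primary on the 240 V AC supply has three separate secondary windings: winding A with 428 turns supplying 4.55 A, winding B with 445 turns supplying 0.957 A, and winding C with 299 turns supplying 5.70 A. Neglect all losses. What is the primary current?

I_p ≈ 2.19 A

V_A = 240 × 428/1858 = 55.285 V; V_B = 240 × 445/1858 = 57.481 V; V_C = 240 × 299/1858 = 38.622 V.
P_out = V_A I_A + V_B I_B + V_C I_C = 55.285×4.55 + 57.481×0.957 + 38.622×5.70 = 251.55 + 55.009 + 220.15 = 526.70 W.
Ideal ⇒ P_in = P_out, so I_p = P_out/V_p = 526.70/240 = 2.19 A.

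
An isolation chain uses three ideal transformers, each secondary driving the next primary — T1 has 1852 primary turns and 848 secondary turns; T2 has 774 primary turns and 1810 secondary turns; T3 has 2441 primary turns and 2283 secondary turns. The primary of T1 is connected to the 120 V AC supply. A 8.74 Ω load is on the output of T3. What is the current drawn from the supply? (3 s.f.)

I_supply ≈ 13.8 A

After T1: V = 120.00 × 848/1852 = 54.946 V.
After T2: V = 54.946 × 1810/774 = 128.49 V.
After T3: V = 128.49 × 2283/2441 = 120.17 V.
I_load = 120.17/8.74 = 13.750 A, so P_out = 120.17 × 13.750 = 1652.4 W.
All ideal ⇒ P_in = P_out, so I_supply = 1652.4/120 = 13.8 A.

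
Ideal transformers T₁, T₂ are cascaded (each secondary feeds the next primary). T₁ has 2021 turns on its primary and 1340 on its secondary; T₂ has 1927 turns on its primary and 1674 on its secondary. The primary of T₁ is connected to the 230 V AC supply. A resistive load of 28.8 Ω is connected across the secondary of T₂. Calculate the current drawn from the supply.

I_supply ≈ 2.65 A

Secondary of T₁: V = 230.00 × 1340/2021 = 152.50 V.
Secondary of T₂: V = 152.50 × 1674/1927 = 132.48 V.
I_load = 132.48/28.8 = 4.5999 A, so P_out = 132.48 × 4.5999 = 609.38 W.
All ideal ⇒ P_in = P_out, so I_supply = 609.38/230 = 2.65 A.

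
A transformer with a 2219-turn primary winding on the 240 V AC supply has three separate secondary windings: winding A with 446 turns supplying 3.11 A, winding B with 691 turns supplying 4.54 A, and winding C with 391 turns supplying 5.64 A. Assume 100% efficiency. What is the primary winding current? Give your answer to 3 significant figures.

V_A = 240 × 446/2219 = 48.238 V; V_B = 240 × 691/2219 = 74.736 V; V_C = 240 × 391/2219 = 42.289 V.
P_out = V_A I_A + V_B I_B + V_C I_C = 48.238×3.11 + 74.736×4.54 + 42.289×5.64 = 150.02 + 339.30 + 238.51 = 727.83 W.
Ideal ⇒ P_in = P_out, so I_p = P_out/V_p = 727.83/240 = 3.03 A.

I_p ≈ 3.03 A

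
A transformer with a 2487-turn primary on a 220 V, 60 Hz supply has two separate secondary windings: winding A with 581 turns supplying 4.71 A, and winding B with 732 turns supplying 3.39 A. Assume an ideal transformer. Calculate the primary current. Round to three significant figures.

I_p ≈ 2.10 A

V_A = 220 × 581/2487 = 51.395 V; V_B = 220 × 732/2487 = 64.753 V.
P_out = V_A I_A + V_B I_B = 51.395×4.71 + 64.753×3.39 = 242.07 + 219.51 = 461.58 W.
Ideal ⇒ P_in = P_out, so I_p = P_out/V_p = 461.58/220 = 2.10 A.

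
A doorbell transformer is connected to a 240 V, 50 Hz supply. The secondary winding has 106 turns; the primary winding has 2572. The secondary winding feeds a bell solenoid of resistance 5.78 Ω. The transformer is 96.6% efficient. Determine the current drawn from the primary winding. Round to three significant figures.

I_p ≈ 0.0730 A

V_s = 240 × 106/2572 = 9.8911 V.
I_s = V_s/R = 9.8911/5.78 = 1.7113 A.
P_out = V_s I_s = 9.8911 × 1.7113 = 16.926 W.
P_in = P_out/η = 16.926/0.966 = 17.522 W.
I_p = P_in/V_p = 17.522/240 = 0.0730 A.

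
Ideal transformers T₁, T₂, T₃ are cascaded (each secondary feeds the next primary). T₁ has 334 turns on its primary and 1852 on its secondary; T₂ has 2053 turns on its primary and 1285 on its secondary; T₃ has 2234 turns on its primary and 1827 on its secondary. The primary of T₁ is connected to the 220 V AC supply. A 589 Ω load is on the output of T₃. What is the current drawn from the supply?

After T₁: V = 220.00 × 1852/334 = 1219.9 V.
After T₂: V = 1219.9 × 1285/2053 = 763.54 V.
After T₃: V = 763.54 × 1827/2234 = 624.43 V.
I_load = 624.43/589 = 1.0602 A, so P_out = 624.43 × 1.0602 = 662.00 W.
All ideal ⇒ P_in = P_out, so I_supply = 662.00/220 = 3.01 A.

I_supply ≈ 3.01 A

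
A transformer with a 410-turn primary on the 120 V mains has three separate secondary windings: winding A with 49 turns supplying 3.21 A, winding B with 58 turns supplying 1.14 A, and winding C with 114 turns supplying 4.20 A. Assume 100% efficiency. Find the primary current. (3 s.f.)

I_p ≈ 1.71 A

V_A = 120 × 49/410 = 14.341 V; V_B = 120 × 58/410 = 16.976 V; V_C = 120 × 114/410 = 33.366 V.
P_out = V_A I_A + V_B I_B + V_C I_C = 14.341×3.21 + 16.976×1.14 + 33.366×4.20 = 46.036 + 19.352 + 140.14 = 205.52 W.
Ideal ⇒ P_in = P_out, so I_p = P_out/V_p = 205.52/120 = 1.71 A.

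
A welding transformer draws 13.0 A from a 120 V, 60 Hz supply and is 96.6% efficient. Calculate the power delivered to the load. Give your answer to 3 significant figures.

P_out ≈ 1510 W

P_in = V_p I_p = 120 × 13.0 = 1560.0 W.
P_out = η P_in = 0.966 × 1560.0 = 1510 W.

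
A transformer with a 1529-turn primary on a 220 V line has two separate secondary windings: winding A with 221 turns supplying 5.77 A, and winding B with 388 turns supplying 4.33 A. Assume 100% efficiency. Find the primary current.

V_A = 220 × 221/1529 = 31.799 V; V_B = 220 × 388/1529 = 55.827 V.
P_out = V_A I_A + V_B I_B = 31.799×5.77 + 55.827×4.33 = 183.48 + 241.73 = 425.21 W.
Ideal ⇒ P_in = P_out, so I_p = P_out/V_p = 425.21/220 = 1.93 A.

I_p ≈ 1.93 A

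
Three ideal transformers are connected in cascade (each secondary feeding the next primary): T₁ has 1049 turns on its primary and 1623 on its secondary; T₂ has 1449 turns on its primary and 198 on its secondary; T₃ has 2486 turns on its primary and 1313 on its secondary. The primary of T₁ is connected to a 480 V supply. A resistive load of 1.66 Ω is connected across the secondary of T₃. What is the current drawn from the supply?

I_supply ≈ 3.61 A

After T₁: V = 480.00 × 1623/1049 = 742.65 V.
After T₂: V = 742.65 × 198/1449 = 101.48 V.
After T₃: V = 101.48 × 1313/2486 = 53.598 V.
I_load = 53.598/1.66 = 32.288 A, so P_out = 53.598 × 32.288 = 1730.5 W.
All ideal ⇒ P_in = P_out, so I_supply = 1730.5/480 = 3.61 A.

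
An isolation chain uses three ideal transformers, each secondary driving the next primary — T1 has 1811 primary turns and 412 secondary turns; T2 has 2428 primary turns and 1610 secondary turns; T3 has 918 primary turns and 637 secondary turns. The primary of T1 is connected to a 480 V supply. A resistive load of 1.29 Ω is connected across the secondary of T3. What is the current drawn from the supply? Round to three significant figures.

I_supply ≈ 4.08 A

After T1: V = 480.00 × 412/1811 = 109.20 V.
After T2: V = 109.20 × 1610/2428 = 72.410 V.
After T3: V = 72.410 × 637/918 = 50.245 V.
I_load = 50.245/1.29 = 38.950 A, so P_out = 50.245 × 38.950 = 1957.0 W.
All ideal ⇒ P_in = P_out, so I_supply = 1957.0/480 = 4.08 A.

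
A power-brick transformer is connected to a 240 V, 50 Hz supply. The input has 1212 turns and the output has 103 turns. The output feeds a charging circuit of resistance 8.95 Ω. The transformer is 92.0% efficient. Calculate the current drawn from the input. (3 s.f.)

V_out = 240 × 103/1212 = 20.396 V.
I_out = V_out/R = 20.396/8.95 = 2.2789 A.
P_out = V_out I_out = 20.396 × 2.2789 = 46.480 W.
P_in = P_out/η = 46.480/0.920 = 50.522 W.
I_in = P_in/V_in = 50.522/240 = 0.211 A.

I_in ≈ 0.211 A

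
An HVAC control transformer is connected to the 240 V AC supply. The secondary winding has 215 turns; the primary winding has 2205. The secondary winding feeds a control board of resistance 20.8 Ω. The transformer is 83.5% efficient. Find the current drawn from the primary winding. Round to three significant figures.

V_s = 240 × 215/2205 = 23.401 V.
I_s = V_s/R = 23.401/20.8 = 1.1251 A.
P_out = V_s I_s = 23.401 × 1.1251 = 26.328 W.
P_in = P_out/η = 26.328/0.835 = 31.531 W.
I_p = P_in/V_p = 31.531/240 = 0.131 A.

I_p ≈ 0.131 A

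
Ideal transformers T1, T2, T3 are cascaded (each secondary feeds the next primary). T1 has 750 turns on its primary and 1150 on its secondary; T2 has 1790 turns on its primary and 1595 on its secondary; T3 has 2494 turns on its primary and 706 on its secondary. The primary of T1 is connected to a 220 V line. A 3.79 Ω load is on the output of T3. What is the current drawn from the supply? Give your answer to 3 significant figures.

After T1: V = 220.00 × 1150/750 = 337.33 V.
After T2: V = 337.33 × 1595/1790 = 300.58 V.
After T3: V = 300.58 × 706/2494 = 85.089 V.
I_load = 85.089/3.79 = 22.451 A, so P_out = 85.089 × 22.451 = 1910.3 W.
All ideal ⇒ P_in = P_out, so I_supply = 1910.3/220 = 8.68 A.

I_supply ≈ 8.68 A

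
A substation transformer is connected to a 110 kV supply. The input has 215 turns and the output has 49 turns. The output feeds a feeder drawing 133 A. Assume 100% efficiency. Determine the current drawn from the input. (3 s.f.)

For an ideal transformer I_in N_in = I_out N_out, so I_in = 133 × 49/215 = 30.3 A.

I_in ≈ 30.3 A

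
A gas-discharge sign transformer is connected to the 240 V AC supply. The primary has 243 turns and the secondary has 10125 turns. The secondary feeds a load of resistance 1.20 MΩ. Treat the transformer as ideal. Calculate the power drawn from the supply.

V_s = V_p × N_s/N_p = 240 × 10125/243 = 10000 V.
I_s = V_s/R = 10000/(1.20×10^6) = 0.0083333 A.
I_p = I_s × N_s/N_p = 0.0083333 × 10125/243 = 0.34722 A.
P = V_p I_p = 240 × 0.34722 = 83.3 W.

P ≈ 83.3 W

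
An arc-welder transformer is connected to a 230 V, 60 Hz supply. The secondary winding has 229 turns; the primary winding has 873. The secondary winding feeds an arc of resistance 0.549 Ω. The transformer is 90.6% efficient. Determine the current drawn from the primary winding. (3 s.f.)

I_p ≈ 31.8 A

V_s = 230 × 229/873 = 60.332 V.
I_s = V_s/R = 60.332/0.549 = 109.89 A.
P_out = V_s I_s = 60.332 × 109.89 = 6630.2 W.
P_in = P_out/η = 6630.2/0.906 = 7318.1 W.
I_p = P_in/V_p = 7318.1/230 = 31.8 A.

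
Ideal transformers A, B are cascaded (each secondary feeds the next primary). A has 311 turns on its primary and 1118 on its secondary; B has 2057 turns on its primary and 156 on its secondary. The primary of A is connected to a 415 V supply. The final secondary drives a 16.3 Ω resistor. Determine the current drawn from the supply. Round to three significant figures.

I_supply ≈ 1.89 A

After A: V = 415.00 × 1118/311 = 1491.9 V.
After B: V = 1491.9 × 156/2057 = 113.14 V.
I_load = 113.14/16.3 = 6.9412 A, so P_out = 113.14 × 6.9412 = 785.33 W.
All ideal ⇒ P_in = P_out, so I_supply = 785.33/415 = 1.89 A.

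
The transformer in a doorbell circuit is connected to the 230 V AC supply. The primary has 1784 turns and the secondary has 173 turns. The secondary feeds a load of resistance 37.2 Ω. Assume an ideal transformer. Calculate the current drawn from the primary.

I_p ≈ 0.0581 A

V_s = V_p × N_s/N_p = 230 × 173/1784 = 22.304 V.
I_s = V_s/R = 22.304/37.2 = 0.59956 A.
For an ideal transformer I_p N_p = I_s N_s, so I_p = 0.59956 × 173/1784 = 0.0581 A.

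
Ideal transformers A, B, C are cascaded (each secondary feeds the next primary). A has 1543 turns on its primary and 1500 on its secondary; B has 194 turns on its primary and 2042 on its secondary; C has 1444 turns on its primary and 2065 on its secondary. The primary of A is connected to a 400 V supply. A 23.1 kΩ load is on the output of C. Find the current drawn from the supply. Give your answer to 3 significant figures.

Secondary of A: V = 400.00 × 1500/1543 = 388.85 V.
Secondary of B: V = 388.85 × 2042/194 = 4093.0 V.
Secondary of C: V = 4093.0 × 2065/1444 = 5853.2 V.
I_load = 5853.2/23100 = 0.25338 A, so P_out = 5853.2 × 0.25338 = 1483.1 W.
All ideal ⇒ P_in = P_out, so I_supply = 1483.1/400 = 3.71 A.

I_supply ≈ 3.71 A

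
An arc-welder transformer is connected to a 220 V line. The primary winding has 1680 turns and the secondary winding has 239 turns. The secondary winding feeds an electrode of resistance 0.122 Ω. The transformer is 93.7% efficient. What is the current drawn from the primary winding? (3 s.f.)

I_p ≈ 38.9 A

V_s = 220 × 239/1680 = 31.298 V.
I_s = V_s/R = 31.298/0.122 = 256.54 A.
P_out = V_s I_s = 31.298 × 256.54 = 8029.0 W.
P_in = P_out/η = 8029.0/0.937 = 8568.9 W.
I_p = P_in/V_p = 8568.9/220 = 38.9 A.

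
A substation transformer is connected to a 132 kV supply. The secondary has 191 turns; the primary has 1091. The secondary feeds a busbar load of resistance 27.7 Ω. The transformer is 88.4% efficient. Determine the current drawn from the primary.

I_p ≈ 165 A

V_s = 132000 × 191/1091 = 23109 V.
I_s = V_s/R = 23109/27.7 = 834.26 A.
P_out = V_s I_s = 23109 × 834.26 = 1.9279×10^7 W.
P_in = P_out/η = 1.9279×10^7/0.884 = 2.1809×10^7 W.
I_p = P_in/V_p = 2.1809×10^7/132000 = 165 A.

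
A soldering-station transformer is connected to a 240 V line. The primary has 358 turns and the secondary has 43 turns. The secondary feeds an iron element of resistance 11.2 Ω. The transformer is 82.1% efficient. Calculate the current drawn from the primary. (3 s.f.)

V_s = 240 × 43/358 = 28.827 V.
I_s = V_s/R = 28.827/11.2 = 2.5738 A.
P_out = V_s I_s = 28.827 × 2.5738 = 74.195 W.
P_in = P_out/η = 74.195/0.821 = 90.372 W.
I_p = P_in/V_p = 90.372/240 = 0.377 A.

I_p ≈ 0.377 A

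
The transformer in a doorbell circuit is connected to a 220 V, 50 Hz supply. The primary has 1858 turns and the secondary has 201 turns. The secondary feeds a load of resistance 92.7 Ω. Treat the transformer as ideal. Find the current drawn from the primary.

I_p ≈ 0.0278 A

V_s = V_p × N_s/N_p = 220 × 201/1858 = 23.800 V.
I_s = V_s/R = 23.800/92.7 = 0.25674 A.
For an ideal transformer I_p N_p = I_s N_s, so I_p = 0.25674 × 201/1858 = 0.0278 A.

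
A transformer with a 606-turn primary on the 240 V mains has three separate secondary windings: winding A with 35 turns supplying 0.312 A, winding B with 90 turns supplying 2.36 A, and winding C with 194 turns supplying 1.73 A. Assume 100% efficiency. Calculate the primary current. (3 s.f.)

I_p ≈ 0.922 A

V_A = 240 × 35/606 = 13.861 V; V_B = 240 × 90/606 = 35.644 V; V_C = 240 × 194/606 = 76.832 V.
P_out = V_A I_A + V_B I_B + V_C I_C = 13.861×0.312 + 35.644×2.36 + 76.832×1.73 = 4.3248 + 84.119 + 132.92 = 221.36 W.
Ideal ⇒ P_in = P_out, so I_p = P_out/V_p = 221.36/240 = 0.922 A.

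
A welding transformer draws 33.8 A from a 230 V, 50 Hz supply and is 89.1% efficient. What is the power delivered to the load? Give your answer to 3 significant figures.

P_in = V_p I_p = 230 × 33.8 = 7774.0 W.
P_out = η P_in = 0.891 × 7774.0 = 6930 W.

P_out ≈ 6930 W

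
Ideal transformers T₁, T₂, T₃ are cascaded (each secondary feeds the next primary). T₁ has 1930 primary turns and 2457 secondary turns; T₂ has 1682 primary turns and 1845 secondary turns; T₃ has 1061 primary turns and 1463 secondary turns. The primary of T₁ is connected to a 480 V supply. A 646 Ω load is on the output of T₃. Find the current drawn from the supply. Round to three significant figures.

I_supply ≈ 2.75 A

Secondary of T₁: V = 480.00 × 2457/1930 = 611.07 V.
Secondary of T₂: V = 611.07 × 1845/1682 = 670.28 V.
Secondary of T₃: V = 670.28 × 1463/1061 = 924.25 V.
I_load = 924.25/646 = 1.4307 A, so P_out = 924.25 × 1.4307 = 1322.3 W.
All ideal ⇒ P_in = P_out, so I_supply = 1322.3/480 = 2.75 A.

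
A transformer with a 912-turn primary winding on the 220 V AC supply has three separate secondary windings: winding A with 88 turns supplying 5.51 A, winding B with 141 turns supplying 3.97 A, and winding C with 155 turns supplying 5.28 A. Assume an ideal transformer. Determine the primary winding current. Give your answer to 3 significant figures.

V_A = 220 × 88/912 = 21.228 V; V_B = 220 × 141/912 = 34.013 V; V_C = 220 × 155/912 = 37.390 V.
P_out = V_A I_A + V_B I_B + V_C I_C = 21.228×5.51 + 34.013×3.97 + 37.390×5.28 = 116.97 + 135.03 + 197.42 = 449.42 W.
Ideal ⇒ P_in = P_out, so I_p = P_out/V_p = 449.42/220 = 2.04 A.

I_p ≈ 2.04 A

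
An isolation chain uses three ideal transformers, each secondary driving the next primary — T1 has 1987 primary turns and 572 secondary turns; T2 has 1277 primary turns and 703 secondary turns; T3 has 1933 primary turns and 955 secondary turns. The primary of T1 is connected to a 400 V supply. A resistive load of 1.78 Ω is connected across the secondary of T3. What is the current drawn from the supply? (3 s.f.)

I_supply ≈ 1.38 A

Secondary of T1: V = 400.00 × 572/1987 = 115.15 V.
Secondary of T2: V = 115.15 × 703/1277 = 63.390 V.
Secondary of T3: V = 63.390 × 955/1933 = 31.318 V.
I_load = 31.318/1.78 = 17.594 A, so P_out = 31.318 × 17.594 = 551.02 W.
All ideal ⇒ P_in = P_out, so I_supply = 551.02/400 = 1.38 A.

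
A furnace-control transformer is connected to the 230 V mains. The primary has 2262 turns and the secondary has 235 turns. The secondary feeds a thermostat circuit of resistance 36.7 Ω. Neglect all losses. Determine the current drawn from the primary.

V_s = V_p × N_s/N_p = 230 × 235/2262 = 23.895 V.
I_s = V_s/R = 23.895/36.7 = 0.65108 A.
For an ideal transformer I_p N_p = I_s N_s, so I_p = 0.65108 × 235/2262 = 0.0676 A.

I_p ≈ 0.0676 A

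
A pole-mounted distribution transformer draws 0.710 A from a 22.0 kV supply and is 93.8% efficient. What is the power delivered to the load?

P_in = V_p I_p = 22000 × 0.710 = 15620 W.
P_out = η P_in = 0.938 × 15620 = 14700 W.

P_out ≈ 14700 W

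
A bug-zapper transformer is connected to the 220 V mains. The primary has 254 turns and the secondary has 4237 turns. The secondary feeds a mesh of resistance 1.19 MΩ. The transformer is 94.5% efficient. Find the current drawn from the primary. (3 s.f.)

V_s = 220 × 4237/254 = 3669.8 V.
I_s = V_s/R = 3669.8/(1.19×10^6) = 0.0030839 A.
P_out = V_s I_s = 3669.8 × 0.0030839 = 11.317 W.
P_in = P_out/η = 11.317/0.945 = 11.976 W.
I_p = P_in/V_p = 11.976/220 = 0.0544 A.

I_p ≈ 0.0544 A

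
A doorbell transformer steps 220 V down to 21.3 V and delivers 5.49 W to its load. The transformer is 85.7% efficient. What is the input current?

I_in ≈ 0.0291 A

P_in = P_out/η = 5.49/0.857 = 6.4061 W.
I_in = P_in/V_in = 6.4061/220 = 0.0291 A.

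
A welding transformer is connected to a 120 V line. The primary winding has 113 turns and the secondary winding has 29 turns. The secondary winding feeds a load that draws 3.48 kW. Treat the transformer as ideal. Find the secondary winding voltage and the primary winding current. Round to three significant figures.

V_s = V_p × N_s/N_p = 120 × 29/113 = 30.796 V.
I_s = P/V_s = 3480/30.796 = 113.00 A.
I_p = I_s × N_s/N_p = 113.00 × 29/113 = 29.0 A.

V_s ≈ 30.8 V, I_p ≈ 29.0 A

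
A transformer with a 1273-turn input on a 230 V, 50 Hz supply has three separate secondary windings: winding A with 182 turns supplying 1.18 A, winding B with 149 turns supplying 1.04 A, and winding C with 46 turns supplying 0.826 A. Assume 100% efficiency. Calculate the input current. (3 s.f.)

V_A = 230 × 182/1273 = 32.883 V; V_B = 230 × 149/1273 = 26.921 V; V_C = 230 × 46/1273 = 8.3111 V.
P_out = V_A I_A + V_B I_B + V_C I_C = 32.883×1.18 + 26.921×1.04 + 8.3111×0.826 = 38.802 + 27.997 + 6.8649 = 73.664 W.
Ideal ⇒ P_in = P_out, so I_in = P_out/V_in = 73.664/230 = 0.320 A.

I_in ≈ 0.320 A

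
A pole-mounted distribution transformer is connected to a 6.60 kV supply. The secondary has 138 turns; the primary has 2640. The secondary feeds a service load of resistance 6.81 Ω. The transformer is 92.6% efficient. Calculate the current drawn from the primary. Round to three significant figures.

V_s = 6600 × 138/2640 = 345.00 V.
I_s = V_s/R = 345.00/6.81 = 50.661 A.
P_out = V_s I_s = 345.00 × 50.661 = 17478 W.
P_in = P_out/η = 17478/0.926 = 18875 W.
I_p = P_in/V_p = 18875/6600 = 2.86 A.

I_p ≈ 2.86 A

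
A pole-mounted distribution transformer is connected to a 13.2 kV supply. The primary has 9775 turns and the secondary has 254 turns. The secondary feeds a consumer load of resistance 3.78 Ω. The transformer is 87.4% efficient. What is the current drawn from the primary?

V_s = 13200 × 254/9775 = 343.00 V.
I_s = V_s/R = 343.00/3.78 = 90.740 A.
P_out = V_s I_s = 343.00 × 90.740 = 31124 W.
P_in = P_out/η = 31124/0.874 = 35611 W.
I_p = P_in/V_p = 35611/13200 = 2.70 A.

I_p ≈ 2.70 A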